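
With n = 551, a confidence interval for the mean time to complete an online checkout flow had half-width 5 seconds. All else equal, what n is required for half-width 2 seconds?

Margin of error scales as 1/√n, so n₂ = n₁·(E₁/E₂)².
n₂ = 551 × (5/2)² = 551 × 6.25 = 3443.75
Round up: n₂ = 3444.

3444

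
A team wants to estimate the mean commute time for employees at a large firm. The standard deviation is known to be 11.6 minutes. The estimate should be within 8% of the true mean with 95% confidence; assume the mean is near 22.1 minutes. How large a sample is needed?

For a mean, the margin of error is E = z·σ/√n, so n = (zσ/E)².
At 95% confidence, z = 1.960.
E = 8% of 22.1 = 1.768 minutes.
n = (1.960 × 11.6 / 1.768)² = 165.37
Round up: n = 166.

n = 166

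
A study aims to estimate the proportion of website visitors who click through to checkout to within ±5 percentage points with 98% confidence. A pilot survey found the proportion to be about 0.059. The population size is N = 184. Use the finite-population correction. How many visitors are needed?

For a proportion with margin E = 0.05 at 98% confidence, z = 2.326.
n = p̂(1−p̂)(z/E)² = 0.059 × 0.941 × (2.326/0.05)² = 120.15 — call this n₀.
Finite-population correction with N = 184: n = n₀ / (1 + (n₀−1)/N) = 120.15 / 1.648 = 72.91
Round up: n = 73.

n = 73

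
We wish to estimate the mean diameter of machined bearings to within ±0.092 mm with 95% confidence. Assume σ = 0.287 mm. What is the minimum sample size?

For a mean, the margin of error is E = z·σ/√n, so n = (zσ/E)².
At 95% confidence, z = 1.960.
n = (1.960 × 0.287 / 0.092)² = 37.39
Round up: n = 38.

38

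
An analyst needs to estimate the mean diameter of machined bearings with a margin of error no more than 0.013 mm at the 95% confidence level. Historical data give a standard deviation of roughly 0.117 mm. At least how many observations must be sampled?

For a mean, the margin of error is E = z·σ/√n, so n = (zσ/E)².
At 95% confidence, z = 1.960.
n = (1.960 × 0.117 / 0.013)² = 311.17
Round up: n = 312.

n = 312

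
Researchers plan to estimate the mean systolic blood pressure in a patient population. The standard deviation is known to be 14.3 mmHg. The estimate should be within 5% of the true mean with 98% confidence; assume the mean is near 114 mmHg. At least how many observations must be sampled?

35

For a mean, the margin of error is E = z·σ/√n, so n = (zσ/E)².
At 98% confidence, z = 2.326.
E = 5% of 114 = 5.7 mmHg.
n = (2.326 × 14.3 / 5.7)² = 34.05
Round up: n = 35.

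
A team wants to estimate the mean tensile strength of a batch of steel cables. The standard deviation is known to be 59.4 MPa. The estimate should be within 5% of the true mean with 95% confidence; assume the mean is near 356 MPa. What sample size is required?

43

For a mean, the margin of error is E = z·σ/√n, so n = (zσ/E)².
At 95% confidence, z = 1.960.
E = 5% of 356 = 17.8 MPa.
n = (1.960 × 59.4 / 17.8)² = 42.78
Round up: n = 43.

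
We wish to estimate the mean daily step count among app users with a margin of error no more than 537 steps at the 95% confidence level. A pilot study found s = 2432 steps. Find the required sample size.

79

For a mean, the margin of error is E = z·σ/√n, so n = (zσ/E)².
At 95% confidence, z = 1.960.
n = (1.960 × 2432 / 537)² = 78.79
Round up: n = 79.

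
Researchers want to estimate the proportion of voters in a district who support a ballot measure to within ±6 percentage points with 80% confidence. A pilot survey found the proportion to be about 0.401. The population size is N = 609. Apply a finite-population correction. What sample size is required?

n = 94

For a proportion with margin E = 0.06 at 80% confidence, z = 1.282.
n = p̂(1−p̂)(z/E)² = 0.401 × 0.599 × (1.282/0.06)² = 109.66 — call this n₀.
Finite-population correction with N = 609: n = n₀ / (1 + (n₀−1)/N) = 109.66 / 1.178 = 93.09
Round up: n = 94.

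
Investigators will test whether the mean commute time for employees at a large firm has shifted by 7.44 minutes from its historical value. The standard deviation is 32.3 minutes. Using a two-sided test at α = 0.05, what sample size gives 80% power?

148

For a one-sample z-test, n = ((z_{α/2} + z_β)·σ/δ)².
z_{α/2} = 1.960 (two-sided α = 0.05); z_β = 0.842 (power 80% → β = 0.2).
n = (2.802 × 32.3 / 7.44)² = 147.98
Round up: n = 148.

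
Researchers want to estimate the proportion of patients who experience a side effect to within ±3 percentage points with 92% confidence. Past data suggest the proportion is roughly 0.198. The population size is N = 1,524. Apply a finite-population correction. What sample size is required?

400

For a proportion with margin E = 0.03 at 92% confidence, z = 1.751.
n = p̂(1−p̂)(z/E)² = 0.198 × 0.802 × (1.751/0.03)² = 540.97 — call this n₀.
Finite-population correction with N = 1,524: n = n₀ / (1 + (n₀−1)/N) = 540.97 / 1.354 = 399.53
Round up: n = 400.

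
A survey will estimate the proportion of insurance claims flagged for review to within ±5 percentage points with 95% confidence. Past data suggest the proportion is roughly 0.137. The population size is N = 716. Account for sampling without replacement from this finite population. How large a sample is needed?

146

For a proportion with margin E = 0.05 at 95% confidence, z = 1.960.
n = p̂(1−p̂)(z/E)² = 0.137 × 0.863 × (1.960/0.05)² = 181.68 — call this n₀.
Finite-population correction with N = 716: n = n₀ / (1 + (n₀−1)/N) = 181.68 / 1.252 = 145.11
Round up: n = 146.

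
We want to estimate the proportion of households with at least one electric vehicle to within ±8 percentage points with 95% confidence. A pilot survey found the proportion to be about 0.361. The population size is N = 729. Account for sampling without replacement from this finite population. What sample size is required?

117

For a proportion with margin E = 0.08 at 95% confidence, z = 1.960.
n = p̂(1−p̂)(z/E)² = 0.361 × 0.639 × (1.960/0.08)² = 138.47 — call this n₀.
Finite-population correction with N = 729: n = n₀ / (1 + (n₀−1)/N) = 138.47 / 1.189 = 116.46
Round up: n = 117.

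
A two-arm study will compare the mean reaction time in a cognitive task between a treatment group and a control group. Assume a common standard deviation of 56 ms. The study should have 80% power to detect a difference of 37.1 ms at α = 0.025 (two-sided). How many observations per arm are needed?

For two equal groups, n per group = 2·((z_{α/2} + z_β)·σ/δ)².
z_{α/2} = 2.241; z_β = 0.842 (power 80%).
n = 2 × (3.083 × 56 / 37.1)² = 2 × 21.66 = 43.32
Round up: n = 44 per group.

44 per group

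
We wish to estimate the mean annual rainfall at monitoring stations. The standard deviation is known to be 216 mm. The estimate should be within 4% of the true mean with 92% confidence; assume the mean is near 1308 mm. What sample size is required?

n = 53

For a mean, the margin of error is E = z·σ/√n, so n = (zσ/E)².
At 92% confidence, z = 1.751.
E = 4% of 1308 = 52.32 mm.
n = (1.751 × 216 / 52.32)² = 52.26
Round up: n = 53.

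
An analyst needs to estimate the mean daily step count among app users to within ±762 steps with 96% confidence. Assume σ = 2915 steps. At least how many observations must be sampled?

n = 62

For a mean, the margin of error is E = z·σ/√n, so n = (zσ/E)².
At 96% confidence, z = 2.054.
n = (2.054 × 2915 / 762)² = 61.74
Round up: n = 62.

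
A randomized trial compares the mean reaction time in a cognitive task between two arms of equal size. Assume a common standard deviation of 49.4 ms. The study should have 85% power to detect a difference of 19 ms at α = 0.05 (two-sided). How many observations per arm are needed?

122 per group

For two equal groups, n per group = 2·((z_{α/2} + z_β)·σ/δ)².
z_{α/2} = 1.960; z_β = 1.036 (power 85%).
n = 2 × (2.996 × 49.4 / 19)² = 2 × 60.68 = 121.36
Round up: n = 122 per group.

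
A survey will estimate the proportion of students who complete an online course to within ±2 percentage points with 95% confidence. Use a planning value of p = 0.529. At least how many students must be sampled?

2393

For a proportion with margin E = 0.02 at 95% confidence, z = 1.960.
n = p̂(1−p̂)(z/E)² = 0.529 × 0.471 × (1.960/0.02)² = 2392.92
Round up: n = 2393.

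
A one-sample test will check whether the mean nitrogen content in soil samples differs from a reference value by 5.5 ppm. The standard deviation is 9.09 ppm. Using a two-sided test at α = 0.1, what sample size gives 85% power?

For a one-sample z-test, n = ((z_{α/2} + z_β)·σ/δ)².
z_{α/2} = 1.645 (two-sided α = 0.1); z_β = 1.036 (power 85% → β = 0.15).
n = (2.681 × 9.09 / 5.5)² = 19.63
Round up: n = 20.

n = 20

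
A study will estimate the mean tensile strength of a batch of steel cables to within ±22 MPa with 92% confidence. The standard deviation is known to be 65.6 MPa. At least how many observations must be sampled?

28

For a mean, the margin of error is E = z·σ/√n, so n = (zσ/E)².
At 92% confidence, z = 1.751.
n = (1.751 × 65.6 / 22)² = 27.26
Round up: n = 28.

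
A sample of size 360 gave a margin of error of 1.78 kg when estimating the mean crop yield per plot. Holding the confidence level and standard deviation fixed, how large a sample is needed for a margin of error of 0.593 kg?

3244

Margin of error scales as 1/√n, so n₂ = n₁·(E₁/E₂)².
n₂ = 360 × (1.78/0.593)² = 360 × 9.01 = 3243.60
Round up: n₂ = 3244.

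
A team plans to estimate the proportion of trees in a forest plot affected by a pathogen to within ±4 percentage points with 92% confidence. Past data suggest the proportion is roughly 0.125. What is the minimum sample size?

n = 210

For a proportion with margin E = 0.04 at 92% confidence, z = 1.751.
n = p̂(1−p̂)(z/E)² = 0.125 × 0.875 × (1.751/0.04)² = 209.59
Round up: n = 210.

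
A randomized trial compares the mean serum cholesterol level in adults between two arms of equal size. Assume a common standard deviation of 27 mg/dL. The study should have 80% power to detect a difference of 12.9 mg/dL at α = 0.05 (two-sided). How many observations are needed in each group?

69 per group

For two equal groups, n per group = 2·((z_{α/2} + z_β)·σ/δ)².
z_{α/2} = 1.960; z_β = 0.842 (power 80%).
n = 2 × (2.802 × 27 / 12.9)² = 2 × 34.39 = 68.78
Round up: n = 69 per group.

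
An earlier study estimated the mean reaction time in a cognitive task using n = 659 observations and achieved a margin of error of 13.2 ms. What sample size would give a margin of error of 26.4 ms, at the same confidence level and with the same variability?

Margin of error scales as 1/√n, so n₂ = n₁·(E₁/E₂)².
n₂ = 659 × (13.2/26.4)² = 659 × 0.25 = 164.75
Round up: n₂ = 165.

n = 165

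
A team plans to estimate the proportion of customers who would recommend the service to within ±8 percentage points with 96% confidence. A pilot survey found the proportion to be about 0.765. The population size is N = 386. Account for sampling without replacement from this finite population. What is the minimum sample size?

For a proportion with margin E = 0.08 at 96% confidence, z = 2.054.
n = p̂(1−p̂)(z/E)² = 0.765 × 0.235 × (2.054/0.08)² = 118.51 — call this n₀.
Finite-population correction with N = 386: n = n₀ / (1 + (n₀−1)/N) = 118.51 / 1.304 = 90.88
Round up: n = 91.

91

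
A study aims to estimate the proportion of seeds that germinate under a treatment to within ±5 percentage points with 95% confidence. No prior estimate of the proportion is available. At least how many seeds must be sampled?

For a proportion with margin E = 0.05 at 95% confidence, z = 1.960.
With no prior estimate, use p = 0.5, which maximizes p(1−p) at 0.25.
n = 0.25 × (z/E)² = 0.25 × (1.960/0.05)² = 384.16
Round up: n = 385.

n = 385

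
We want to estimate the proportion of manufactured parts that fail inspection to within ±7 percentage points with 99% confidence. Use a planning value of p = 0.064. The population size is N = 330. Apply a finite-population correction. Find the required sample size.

66

For a proportion with margin E = 0.07 at 99% confidence, z = 2.576.
n = p̂(1−p̂)(z/E)² = 0.064 × 0.936 × (2.576/0.07)² = 81.12 — call this n₀.
Finite-population correction with N = 330: n = n₀ / (1 + (n₀−1)/N) = 81.12 / 1.243 = 65.26
Round up: n = 66.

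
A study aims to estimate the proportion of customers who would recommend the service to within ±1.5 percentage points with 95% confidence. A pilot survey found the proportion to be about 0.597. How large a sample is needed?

For a proportion with margin E = 0.015 at 95% confidence, z = 1.960.
n = p̂(1−p̂)(z/E)² = 0.597 × 0.403 × (1.960/0.015)² = 4107.80
Round up: n = 4108.

4108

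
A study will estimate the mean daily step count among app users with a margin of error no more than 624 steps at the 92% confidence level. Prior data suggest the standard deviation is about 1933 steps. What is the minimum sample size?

For a mean, the margin of error is E = z·σ/√n, so n = (zσ/E)².
At 92% confidence, z = 1.751.
n = (1.751 × 1933 / 624)² = 29.42
Round up: n = 30.

n = 30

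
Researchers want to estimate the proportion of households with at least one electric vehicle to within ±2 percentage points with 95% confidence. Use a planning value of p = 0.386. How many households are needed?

For a proportion with margin E = 0.02 at 95% confidence, z = 1.960.
n = p̂(1−p̂)(z/E)² = 0.386 × 0.614 × (1.960/0.02)² = 2276.19
Round up: n = 2277.

n = 2277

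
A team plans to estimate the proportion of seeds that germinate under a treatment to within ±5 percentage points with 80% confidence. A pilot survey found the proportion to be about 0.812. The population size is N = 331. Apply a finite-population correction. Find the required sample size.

For a proportion with margin E = 0.05 at 80% confidence, z = 1.282.
n = p̂(1−p̂)(z/E)² = 0.812 × 0.188 × (1.282/0.05)² = 100.36 — call this n₀.
Finite-population correction with N = 331: n = n₀ / (1 + (n₀−1)/N) = 100.36 / 1.3 = 77.20
Round up: n = 78.

78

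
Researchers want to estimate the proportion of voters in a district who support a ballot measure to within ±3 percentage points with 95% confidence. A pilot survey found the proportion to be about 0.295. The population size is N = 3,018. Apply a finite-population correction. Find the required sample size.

687

For a proportion with margin E = 0.03 at 95% confidence, z = 1.960.
n = p̂(1−p̂)(z/E)² = 0.295 × 0.705 × (1.960/0.03)² = 887.73 — call this n₀.
Finite-population correction with N = 3,018: n = n₀ / (1 + (n₀−1)/N) = 887.73 / 1.294 = 686.04
Round up: n = 687.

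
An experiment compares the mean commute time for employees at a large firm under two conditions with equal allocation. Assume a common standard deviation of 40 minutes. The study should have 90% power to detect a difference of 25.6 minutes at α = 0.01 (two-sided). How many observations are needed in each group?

For two equal groups, n per group = 2·((z_{α/2} + z_β)·σ/δ)².
z_{α/2} = 2.576; z_β = 1.282 (power 90%).
n = 2 × (3.858 × 40 / 25.6)² = 2 × 36.34 = 72.68
Round up: n = 73 per group.

73 per group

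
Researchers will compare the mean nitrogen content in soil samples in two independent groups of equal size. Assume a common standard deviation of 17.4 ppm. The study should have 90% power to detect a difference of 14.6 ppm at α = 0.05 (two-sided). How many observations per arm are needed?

30 per group

For two equal groups, n per group = 2·((z_{α/2} + z_β)·σ/δ)².
z_{α/2} = 1.960; z_β = 1.282 (power 90%).
n = 2 × (3.242 × 17.4 / 14.6)² = 2 × 14.93 = 29.86
Round up: n = 30 per group.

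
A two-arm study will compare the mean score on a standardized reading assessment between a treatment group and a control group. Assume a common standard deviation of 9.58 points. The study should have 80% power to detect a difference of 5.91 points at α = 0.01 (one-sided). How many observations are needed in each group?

53 per group

For two equal groups, n per group = 2·((z_α + z_β)·σ/δ)².
z_α = 2.326; z_β = 0.842 (power 80%).
n = 2 × (3.168 × 9.58 / 5.91)² = 2 × 26.37 = 52.74
Round up: n = 53 per group.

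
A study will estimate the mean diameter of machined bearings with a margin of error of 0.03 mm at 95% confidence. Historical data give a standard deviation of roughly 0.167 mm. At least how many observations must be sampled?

For a mean, the margin of error is E = z·σ/√n, so n = (zσ/E)².
At 95% confidence, z = 1.960.
n = (1.960 × 0.167 / 0.03)² = 119.04
Round up: n = 120.

120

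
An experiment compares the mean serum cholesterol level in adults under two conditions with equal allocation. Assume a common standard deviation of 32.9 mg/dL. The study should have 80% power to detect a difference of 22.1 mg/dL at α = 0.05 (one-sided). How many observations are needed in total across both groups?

For two equal groups, n per group = 2·((z_α + z_β)·σ/δ)².
z_α = 1.645; z_β = 0.842 (power 80%).
n = 2 × (2.487 × 32.9 / 22.1)² = 2 × 13.71 = 27.42
Round up: n = 28 per group.
Total across both groups: 2 × 28 = 56.

56 total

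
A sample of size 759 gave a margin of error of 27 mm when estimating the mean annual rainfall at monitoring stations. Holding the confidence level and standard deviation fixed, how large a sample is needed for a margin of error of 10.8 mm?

4744

Margin of error scales as 1/√n, so n₂ = n₁·(E₁/E₂)².
n₂ = 759 × (27/10.8)² = 759 × 6.25 = 4743.75
Round up: n₂ = 4744.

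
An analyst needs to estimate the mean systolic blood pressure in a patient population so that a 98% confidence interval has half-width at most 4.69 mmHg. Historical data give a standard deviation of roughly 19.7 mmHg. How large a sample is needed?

For a mean, the margin of error is E = z·σ/√n, so n = (zσ/E)².
At 98% confidence, z = 2.326.
n = (2.326 × 19.7 / 4.69)² = 95.46
Round up: n = 96.

96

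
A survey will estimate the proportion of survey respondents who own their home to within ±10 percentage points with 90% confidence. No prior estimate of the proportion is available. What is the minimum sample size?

68

For a proportion with margin E = 0.1 at 90% confidence, z = 1.645.
With no prior estimate, use p = 0.5, which maximizes p(1−p) at 0.25.
n = 0.25 × (z/E)² = 0.25 × (1.645/0.1)² = 67.65
Round up: n = 68.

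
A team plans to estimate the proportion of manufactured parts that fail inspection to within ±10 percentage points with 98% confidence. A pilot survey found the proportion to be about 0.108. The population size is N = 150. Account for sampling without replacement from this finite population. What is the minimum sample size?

For a proportion with margin E = 0.1 at 98% confidence, z = 2.326.
n = p̂(1−p̂)(z/E)² = 0.108 × 0.892 × (2.326/0.1)² = 52.12 — call this n₀.
Finite-population correction with N = 150: n = n₀ / (1 + (n₀−1)/N) = 52.12 / 1.341 = 38.87
Round up: n = 39.

39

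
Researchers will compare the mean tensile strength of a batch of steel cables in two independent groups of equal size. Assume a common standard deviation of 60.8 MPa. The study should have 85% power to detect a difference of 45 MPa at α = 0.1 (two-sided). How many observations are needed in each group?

27 per group

For two equal groups, n per group = 2·((z_{α/2} + z_β)·σ/δ)².
z_{α/2} = 1.645; z_β = 1.036 (power 85%).
n = 2 × (2.681 × 60.8 / 45)² = 2 × 13.12 = 26.24
Round up: n = 27 per group.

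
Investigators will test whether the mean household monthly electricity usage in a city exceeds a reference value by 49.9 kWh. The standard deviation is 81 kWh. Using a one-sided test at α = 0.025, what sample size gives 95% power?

For a one-sample z-test, n = ((z_α + z_β)·σ/δ)².
z_α = 1.960 (one-sided α = 0.025); z_β = 1.645 (power 95% → β = 0.05).
n = (3.605 × 81 / 49.9)² = 34.24
Round up: n = 35.

35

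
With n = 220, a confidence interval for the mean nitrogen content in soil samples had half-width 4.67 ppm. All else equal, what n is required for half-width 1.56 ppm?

1972

Margin of error scales as 1/√n, so n₂ = n₁·(E₁/E₂)².
n₂ = 220 × (4.67/1.56)² = 220 × 8.962 = 1971.64
Round up: n₂ = 1972.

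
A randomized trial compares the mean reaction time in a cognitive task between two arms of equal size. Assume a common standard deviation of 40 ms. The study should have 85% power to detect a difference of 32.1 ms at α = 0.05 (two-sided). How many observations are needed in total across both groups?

For two equal groups, n per group = 2·((z_{α/2} + z_β)·σ/δ)².
z_{α/2} = 1.960; z_β = 1.036 (power 85%).
n = 2 × (2.996 × 40 / 32.1)² = 2 × 13.94 = 27.88
Round up: n = 28 per group.
Total across both groups: 2 × 28 = 56.

56 total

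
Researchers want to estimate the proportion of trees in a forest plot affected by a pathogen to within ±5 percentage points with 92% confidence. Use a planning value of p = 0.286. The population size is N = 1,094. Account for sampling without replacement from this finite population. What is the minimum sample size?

For a proportion with margin E = 0.05 at 92% confidence, z = 1.751.
n = p̂(1−p̂)(z/E)² = 0.286 × 0.714 × (1.751/0.05)² = 250.44 — call this n₀.
Finite-population correction with N = 1,094: n = n₀ / (1 + (n₀−1)/N) = 250.44 / 1.228 = 203.94
Round up: n = 204.

n = 204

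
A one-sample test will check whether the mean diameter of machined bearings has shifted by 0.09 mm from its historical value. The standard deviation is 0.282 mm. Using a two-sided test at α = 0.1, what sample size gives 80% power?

61

For a one-sample z-test, n = ((z_{α/2} + z_β)·σ/δ)².
z_{α/2} = 1.645 (two-sided α = 0.1); z_β = 0.842 (power 80% → β = 0.2).
n = (2.487 × 0.282 / 0.09)² = 60.72
Round up: n = 61.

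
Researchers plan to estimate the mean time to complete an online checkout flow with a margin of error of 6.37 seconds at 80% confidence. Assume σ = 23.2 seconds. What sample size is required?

22

For a mean, the margin of error is E = z·σ/√n, so n = (zσ/E)².
At 80% confidence, z = 1.282.
n = (1.282 × 23.2 / 6.37)² = 21.80
Round up: n = 22.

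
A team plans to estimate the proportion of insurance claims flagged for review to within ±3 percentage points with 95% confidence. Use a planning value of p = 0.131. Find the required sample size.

486

For a proportion with margin E = 0.03 at 95% confidence, z = 1.960.
n = p̂(1−p̂)(z/E)² = 0.131 × 0.869 × (1.960/0.03)² = 485.92
Round up: n = 486.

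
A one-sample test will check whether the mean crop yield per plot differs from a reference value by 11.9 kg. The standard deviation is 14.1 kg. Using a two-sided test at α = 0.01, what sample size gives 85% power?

19

For a one-sample z-test, n = ((z_{α/2} + z_β)·σ/δ)².
z_{α/2} = 2.576 (two-sided α = 0.01); z_β = 1.036 (power 85% → β = 0.15).
n = (3.612 × 14.1 / 11.9)² = 18.32
Round up: n = 19.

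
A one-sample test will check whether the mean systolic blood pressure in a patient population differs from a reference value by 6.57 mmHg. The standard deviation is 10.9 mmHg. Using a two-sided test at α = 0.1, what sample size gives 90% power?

For a one-sample z-test, n = ((z_{α/2} + z_β)·σ/δ)².
z_{α/2} = 1.645 (two-sided α = 0.1); z_β = 1.282 (power 90% → β = 0.1).
n = (2.927 × 10.9 / 6.57)² = 23.58
Round up: n = 24.

24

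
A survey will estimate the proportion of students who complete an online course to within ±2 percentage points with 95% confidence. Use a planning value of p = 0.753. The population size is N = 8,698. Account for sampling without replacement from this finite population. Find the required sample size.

For a proportion with margin E = 0.02 at 95% confidence, z = 1.960.
n = p̂(1−p̂)(z/E)² = 0.753 × 0.247 × (1.960/0.02)² = 1786.26 — call this n₀.
Finite-population correction with N = 8,698: n = n₀ / (1 + (n₀−1)/N) = 1786.26 / 1.205 = 1482.37
Round up: n = 1483.

1483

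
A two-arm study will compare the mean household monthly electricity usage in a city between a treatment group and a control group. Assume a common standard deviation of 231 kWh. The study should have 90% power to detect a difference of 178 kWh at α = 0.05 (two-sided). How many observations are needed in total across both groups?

For two equal groups, n per group = 2·((z_{α/2} + z_β)·σ/δ)².
z_{α/2} = 1.960; z_β = 1.282 (power 90%).
n = 2 × (3.242 × 231 / 178)² = 2 × 17.70 = 35.40
Round up: n = 36 per group.
Total across both groups: 2 × 36 = 72.

72 total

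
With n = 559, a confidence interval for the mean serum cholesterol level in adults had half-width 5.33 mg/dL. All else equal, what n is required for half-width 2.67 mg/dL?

Margin of error scales as 1/√n, so n₂ = n₁·(E₁/E₂)².
n₂ = 559 × (5.33/2.67)² = 559 × 3.985 = 2227.61
Round up: n₂ = 2228.

2228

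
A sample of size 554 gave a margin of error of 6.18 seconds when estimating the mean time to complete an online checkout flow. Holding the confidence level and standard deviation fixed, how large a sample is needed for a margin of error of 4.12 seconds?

1247

Margin of error scales as 1/√n, so n₂ = n₁·(E₁/E₂)².
n₂ = 554 × (6.18/4.12)² = 554 × 2.25 = 1246.50
Round up: n₂ = 1247.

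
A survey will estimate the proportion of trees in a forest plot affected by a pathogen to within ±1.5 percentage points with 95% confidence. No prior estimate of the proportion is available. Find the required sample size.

For a proportion with margin E = 0.015 at 95% confidence, z = 1.960.
With no prior estimate, use p = 0.5, which maximizes p(1−p) at 0.25.
n = 0.25 × (z/E)² = 0.25 × (1.960/0.015)² = 4268.44
Round up: n = 4269.

4269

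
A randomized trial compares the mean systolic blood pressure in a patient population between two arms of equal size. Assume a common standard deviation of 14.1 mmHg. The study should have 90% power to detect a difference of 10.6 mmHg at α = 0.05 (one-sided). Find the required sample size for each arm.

For two equal groups, n per group = 2·((z_α + z_β)·σ/δ)².
z_α = 1.645; z_β = 1.282 (power 90%).
n = 2 × (2.927 × 14.1 / 10.6)² = 2 × 15.16 = 30.32
Round up: n = 31 per group.

31 per group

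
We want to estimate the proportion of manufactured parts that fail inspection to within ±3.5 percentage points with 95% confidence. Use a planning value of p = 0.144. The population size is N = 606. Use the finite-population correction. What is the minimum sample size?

For a proportion with margin E = 0.035 at 95% confidence, z = 1.960.
n = p̂(1−p̂)(z/E)² = 0.144 × 0.856 × (1.960/0.035)² = 386.56 — call this n₀.
Finite-population correction with N = 606: n = n₀ / (1 + (n₀−1)/N) = 386.56 / 1.636 = 236.28
Round up: n = 237.

237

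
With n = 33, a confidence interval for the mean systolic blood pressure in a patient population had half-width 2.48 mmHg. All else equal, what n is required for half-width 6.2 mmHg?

6

Margin of error scales as 1/√n, so n₂ = n₁·(E₁/E₂)².
n₂ = 33 × (2.48/6.2)² = 33 × 0.16 = 5.28
Round up: n₂ = 6.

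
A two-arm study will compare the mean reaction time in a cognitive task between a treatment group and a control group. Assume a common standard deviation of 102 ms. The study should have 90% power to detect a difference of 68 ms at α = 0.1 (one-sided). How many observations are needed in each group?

For two equal groups, n per group = 2·((z_α + z_β)·σ/δ)².
z_α = 1.282; z_β = 1.282 (power 90%).
n = 2 × (2.564 × 102 / 68)² = 2 × 14.79 = 29.58
Round up: n = 30 per group.

30 per group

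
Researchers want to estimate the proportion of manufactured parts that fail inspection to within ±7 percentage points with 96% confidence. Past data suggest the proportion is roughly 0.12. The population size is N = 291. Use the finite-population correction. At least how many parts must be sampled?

For a proportion with margin E = 0.07 at 96% confidence, z = 2.054.
n = p̂(1−p̂)(z/E)² = 0.12 × 0.88 × (2.054/0.07)² = 90.92 — call this n₀.
Finite-population correction with N = 291: n = n₀ / (1 + (n₀−1)/N) = 90.92 / 1.309 = 69.46
Round up: n = 70.

70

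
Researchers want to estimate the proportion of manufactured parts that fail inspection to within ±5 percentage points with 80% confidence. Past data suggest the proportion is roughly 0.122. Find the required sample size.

71

For a proportion with margin E = 0.05 at 80% confidence, z = 1.282.
n = p̂(1−p̂)(z/E)² = 0.122 × 0.878 × (1.282/0.05)² = 70.42
Round up: n = 71.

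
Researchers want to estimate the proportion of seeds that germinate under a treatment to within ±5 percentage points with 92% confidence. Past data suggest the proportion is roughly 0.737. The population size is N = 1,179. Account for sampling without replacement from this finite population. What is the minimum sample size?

For a proportion with margin E = 0.05 at 92% confidence, z = 1.751.
n = p̂(1−p̂)(z/E)² = 0.737 × 0.263 × (1.751/0.05)² = 237.71 — call this n₀.
Finite-population correction with N = 1,179: n = n₀ / (1 + (n₀−1)/N) = 237.71 / 1.201 = 197.93
Round up: n = 198.

198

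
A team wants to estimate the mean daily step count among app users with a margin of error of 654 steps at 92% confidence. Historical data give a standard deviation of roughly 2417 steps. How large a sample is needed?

For a mean, the margin of error is E = z·σ/√n, so n = (zσ/E)².
At 92% confidence, z = 1.751.
n = (1.751 × 2417 / 654)² = 41.88
Round up: n = 42.

42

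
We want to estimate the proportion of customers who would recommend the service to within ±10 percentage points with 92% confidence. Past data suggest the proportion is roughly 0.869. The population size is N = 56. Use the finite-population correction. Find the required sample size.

For a proportion with margin E = 0.1 at 92% confidence, z = 1.751.
n = p̂(1−p̂)(z/E)² = 0.869 × 0.131 × (1.751/0.1)² = 34.90 — call this n₀.
Finite-population correction with N = 56: n = n₀ / (1 + (n₀−1)/N) = 34.90 / 1.605 = 21.74
Round up: n = 22.

22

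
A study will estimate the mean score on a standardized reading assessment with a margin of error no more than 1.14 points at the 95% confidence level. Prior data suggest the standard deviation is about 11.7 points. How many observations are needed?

405

For a mean, the margin of error is E = z·σ/√n, so n = (zσ/E)².
At 95% confidence, z = 1.960.
n = (1.960 × 11.7 / 1.14)² = 404.64
Round up: n = 405.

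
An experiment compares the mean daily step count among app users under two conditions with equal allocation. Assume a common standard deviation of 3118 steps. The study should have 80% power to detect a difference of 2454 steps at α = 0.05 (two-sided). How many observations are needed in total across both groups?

For two equal groups, n per group = 2·((z_{α/2} + z_β)·σ/δ)².
z_{α/2} = 1.960; z_β = 0.842 (power 80%).
n = 2 × (2.802 × 3118 / 2454)² = 2 × 12.67 = 25.34
Round up: n = 26 per group.
Total across both groups: 2 × 26 = 52.

52 total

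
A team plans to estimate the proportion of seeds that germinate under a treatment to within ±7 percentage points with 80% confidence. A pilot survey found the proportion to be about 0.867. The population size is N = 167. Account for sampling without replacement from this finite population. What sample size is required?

32

For a proportion with margin E = 0.07 at 80% confidence, z = 1.282.
n = p̂(1−p̂)(z/E)² = 0.867 × 0.133 × (1.282/0.07)² = 38.68 — call this n₀.
Finite-population correction with N = 167: n = n₀ / (1 + (n₀−1)/N) = 38.68 / 1.226 = 31.55
Round up: n = 32.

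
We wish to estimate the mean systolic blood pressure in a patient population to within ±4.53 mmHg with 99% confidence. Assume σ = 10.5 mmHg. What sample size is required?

For a mean, the margin of error is E = z·σ/√n, so n = (zσ/E)².
At 99% confidence, z = 2.576.
n = (2.576 × 10.5 / 4.53)² = 35.65
Round up: n = 36.

n = 36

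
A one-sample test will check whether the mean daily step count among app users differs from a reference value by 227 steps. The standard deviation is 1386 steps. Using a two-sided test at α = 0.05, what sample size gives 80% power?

For a one-sample z-test, n = ((z_{α/2} + z_β)·σ/δ)².
z_{α/2} = 1.960 (two-sided α = 0.05); z_β = 0.842 (power 80% → β = 0.2).
n = (2.802 × 1386 / 227)² = 292.69
Round up: n = 293.

293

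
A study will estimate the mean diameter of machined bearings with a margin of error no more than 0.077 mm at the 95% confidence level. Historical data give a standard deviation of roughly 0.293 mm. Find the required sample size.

n = 56

For a mean, the margin of error is E = z·σ/√n, so n = (zσ/E)².
At 95% confidence, z = 1.960.
n = (1.960 × 0.293 / 0.077)² = 55.62
Round up: n = 56.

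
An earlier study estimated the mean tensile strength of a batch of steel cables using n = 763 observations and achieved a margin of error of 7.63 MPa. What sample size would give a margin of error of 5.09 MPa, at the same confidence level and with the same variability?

Margin of error scales as 1/√n, so n₂ = n₁·(E₁/E₂)².
n₂ = 763 × (7.63/5.09)² = 763 × 2.247 = 1714.46
Round up: n₂ = 1715.

n = 1715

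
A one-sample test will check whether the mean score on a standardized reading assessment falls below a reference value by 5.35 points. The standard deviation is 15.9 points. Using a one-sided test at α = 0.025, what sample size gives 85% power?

80

For a one-sample z-test, n = ((z_α + z_β)·σ/δ)².
z_α = 1.960 (one-sided α = 0.025); z_β = 1.036 (power 85% → β = 0.15).
n = (2.996 × 15.9 / 5.35)² = 79.28
Round up: n = 80.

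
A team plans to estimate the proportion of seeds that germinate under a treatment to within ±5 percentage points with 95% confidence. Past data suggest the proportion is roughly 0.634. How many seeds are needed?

n = 357

For a proportion with margin E = 0.05 at 95% confidence, z = 1.960.
n = p̂(1−p̂)(z/E)² = 0.634 × 0.366 × (1.960/0.05)² = 356.57
Round up: n = 357.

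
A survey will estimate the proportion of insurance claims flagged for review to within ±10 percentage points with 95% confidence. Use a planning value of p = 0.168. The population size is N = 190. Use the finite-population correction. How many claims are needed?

For a proportion with margin E = 0.1 at 95% confidence, z = 1.960.
n = p̂(1−p̂)(z/E)² = 0.168 × 0.832 × (1.960/0.1)² = 53.70 — call this n₀.
Finite-population correction with N = 190: n = n₀ / (1 + (n₀−1)/N) = 53.70 / 1.277 = 42.05
Round up: n = 43.

43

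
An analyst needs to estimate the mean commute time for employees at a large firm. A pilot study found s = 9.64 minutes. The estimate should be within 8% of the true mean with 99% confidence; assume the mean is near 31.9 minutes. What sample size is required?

For a mean, the margin of error is E = z·σ/√n, so n = (zσ/E)².
At 99% confidence, z = 2.576.
E = 8% of 31.9 = 2.552 minutes.
n = (2.576 × 9.64 / 2.552)² = 94.69
Round up: n = 95.

95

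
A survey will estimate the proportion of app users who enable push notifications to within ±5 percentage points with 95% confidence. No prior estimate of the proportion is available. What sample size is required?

385

For a proportion with margin E = 0.05 at 95% confidence, z = 1.960.
With no prior estimate, use p = 0.5, which maximizes p(1−p) at 0.25.
n = 0.25 × (z/E)² = 0.25 × (1.960/0.05)² = 384.16
Round up: n = 385.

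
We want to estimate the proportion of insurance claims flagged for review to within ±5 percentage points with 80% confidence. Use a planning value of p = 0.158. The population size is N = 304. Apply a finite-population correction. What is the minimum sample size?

For a proportion with margin E = 0.05 at 80% confidence, z = 1.282.
n = p̂(1−p̂)(z/E)² = 0.158 × 0.842 × (1.282/0.05)² = 87.46 — call this n₀.
Finite-population correction with N = 304: n = n₀ / (1 + (n₀−1)/N) = 87.46 / 1.284 = 68.12
Round up: n = 69.

n = 69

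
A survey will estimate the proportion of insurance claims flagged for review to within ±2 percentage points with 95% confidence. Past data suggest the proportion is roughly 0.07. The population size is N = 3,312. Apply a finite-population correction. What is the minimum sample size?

For a proportion with margin E = 0.02 at 95% confidence, z = 1.960.
n = p̂(1−p̂)(z/E)² = 0.07 × 0.93 × (1.960/0.02)² = 625.22 — call this n₀.
Finite-population correction with N = 3,312: n = n₀ / (1 + (n₀−1)/N) = 625.22 / 1.188 = 526.28
Round up: n = 527.

527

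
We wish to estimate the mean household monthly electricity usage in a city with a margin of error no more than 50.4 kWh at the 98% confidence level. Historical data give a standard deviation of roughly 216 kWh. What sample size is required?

n = 100

For a mean, the margin of error is E = z·σ/√n, so n = (zσ/E)².
At 98% confidence, z = 2.326.
n = (2.326 × 216 / 50.4)² = 99.37
Round up: n = 100.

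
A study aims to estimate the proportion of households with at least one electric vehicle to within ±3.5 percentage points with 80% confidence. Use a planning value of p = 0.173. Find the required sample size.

192

For a proportion with margin E = 0.035 at 80% confidence, z = 1.282.
n = p̂(1−p̂)(z/E)² = 0.173 × 0.827 × (1.282/0.035)² = 191.95
Round up: n = 192.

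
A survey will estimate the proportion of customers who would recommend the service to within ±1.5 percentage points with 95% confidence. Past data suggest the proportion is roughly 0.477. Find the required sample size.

For a proportion with margin E = 0.015 at 95% confidence, z = 1.960.
n = p̂(1−p̂)(z/E)² = 0.477 × 0.523 × (1.960/0.015)² = 4259.41
Round up: n = 4260.

n = 4260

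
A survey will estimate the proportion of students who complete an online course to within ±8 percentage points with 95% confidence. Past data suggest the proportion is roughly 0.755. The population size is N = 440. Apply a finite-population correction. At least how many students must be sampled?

For a proportion with margin E = 0.08 at 95% confidence, z = 1.960.
n = p̂(1−p̂)(z/E)² = 0.755 × 0.245 × (1.960/0.08)² = 111.03 — call this n₀.
Finite-population correction with N = 440: n = n₀ / (1 + (n₀−1)/N) = 111.03 / 1.25 = 88.82
Round up: n = 89.

n = 89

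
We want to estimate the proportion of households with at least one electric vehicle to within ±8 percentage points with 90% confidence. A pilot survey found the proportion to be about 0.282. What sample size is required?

86

For a proportion with margin E = 0.08 at 90% confidence, z = 1.645.
n = p̂(1−p̂)(z/E)² = 0.282 × 0.718 × (1.645/0.08)² = 85.61
Round up: n = 86.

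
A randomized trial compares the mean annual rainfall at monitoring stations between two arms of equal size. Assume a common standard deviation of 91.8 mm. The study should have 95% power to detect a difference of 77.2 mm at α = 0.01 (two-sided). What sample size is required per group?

51 per group

For two equal groups, n per group = 2·((z_{α/2} + z_β)·σ/δ)².
z_{α/2} = 2.576; z_β = 1.645 (power 95%).
n = 2 × (4.221 × 91.8 / 77.2)² = 2 × 25.19 = 50.38
Round up: n = 51 per group.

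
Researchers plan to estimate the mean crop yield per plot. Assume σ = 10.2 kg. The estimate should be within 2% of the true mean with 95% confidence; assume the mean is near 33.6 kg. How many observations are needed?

For a mean, the margin of error is E = z·σ/√n, so n = (zσ/E)².
At 95% confidence, z = 1.960.
E = 2% of 33.6 = 0.672 kg.
n = (1.960 × 10.2 / 0.672)² = 885.06
Round up: n = 886.

n = 886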